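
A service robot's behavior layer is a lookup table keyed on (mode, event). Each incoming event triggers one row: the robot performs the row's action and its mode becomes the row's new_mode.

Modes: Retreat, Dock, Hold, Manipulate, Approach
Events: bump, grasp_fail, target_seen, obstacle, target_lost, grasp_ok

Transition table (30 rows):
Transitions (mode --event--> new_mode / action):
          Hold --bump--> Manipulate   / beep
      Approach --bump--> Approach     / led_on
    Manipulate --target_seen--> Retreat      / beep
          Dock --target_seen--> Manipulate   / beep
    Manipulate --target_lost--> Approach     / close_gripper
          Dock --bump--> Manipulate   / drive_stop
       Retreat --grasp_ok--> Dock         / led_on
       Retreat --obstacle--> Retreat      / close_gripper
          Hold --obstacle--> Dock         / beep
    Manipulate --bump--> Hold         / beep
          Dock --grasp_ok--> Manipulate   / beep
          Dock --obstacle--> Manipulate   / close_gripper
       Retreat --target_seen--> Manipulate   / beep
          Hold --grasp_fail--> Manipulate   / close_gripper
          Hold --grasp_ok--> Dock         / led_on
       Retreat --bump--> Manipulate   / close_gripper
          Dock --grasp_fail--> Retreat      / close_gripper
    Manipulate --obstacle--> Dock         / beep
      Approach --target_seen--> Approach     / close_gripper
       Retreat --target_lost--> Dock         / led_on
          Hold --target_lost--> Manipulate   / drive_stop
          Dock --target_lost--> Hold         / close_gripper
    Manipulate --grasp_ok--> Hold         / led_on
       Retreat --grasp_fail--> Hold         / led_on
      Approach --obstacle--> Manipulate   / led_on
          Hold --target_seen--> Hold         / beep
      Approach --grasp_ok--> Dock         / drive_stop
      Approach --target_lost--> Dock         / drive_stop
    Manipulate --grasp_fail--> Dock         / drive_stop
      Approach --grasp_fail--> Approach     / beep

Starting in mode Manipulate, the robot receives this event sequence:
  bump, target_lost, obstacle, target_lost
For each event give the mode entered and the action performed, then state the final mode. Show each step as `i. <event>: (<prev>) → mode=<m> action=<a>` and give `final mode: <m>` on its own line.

1. bump: (Manipulate) → mode=Hold action=beep
2. target_lost: (Hold) → mode=Manipulate action=drive_stop
3. obstacle: (Manipulate) → mode=Dock action=beep
4. target_lost: (Dock) → mode=Hold action=close_gripper

final mode: Hold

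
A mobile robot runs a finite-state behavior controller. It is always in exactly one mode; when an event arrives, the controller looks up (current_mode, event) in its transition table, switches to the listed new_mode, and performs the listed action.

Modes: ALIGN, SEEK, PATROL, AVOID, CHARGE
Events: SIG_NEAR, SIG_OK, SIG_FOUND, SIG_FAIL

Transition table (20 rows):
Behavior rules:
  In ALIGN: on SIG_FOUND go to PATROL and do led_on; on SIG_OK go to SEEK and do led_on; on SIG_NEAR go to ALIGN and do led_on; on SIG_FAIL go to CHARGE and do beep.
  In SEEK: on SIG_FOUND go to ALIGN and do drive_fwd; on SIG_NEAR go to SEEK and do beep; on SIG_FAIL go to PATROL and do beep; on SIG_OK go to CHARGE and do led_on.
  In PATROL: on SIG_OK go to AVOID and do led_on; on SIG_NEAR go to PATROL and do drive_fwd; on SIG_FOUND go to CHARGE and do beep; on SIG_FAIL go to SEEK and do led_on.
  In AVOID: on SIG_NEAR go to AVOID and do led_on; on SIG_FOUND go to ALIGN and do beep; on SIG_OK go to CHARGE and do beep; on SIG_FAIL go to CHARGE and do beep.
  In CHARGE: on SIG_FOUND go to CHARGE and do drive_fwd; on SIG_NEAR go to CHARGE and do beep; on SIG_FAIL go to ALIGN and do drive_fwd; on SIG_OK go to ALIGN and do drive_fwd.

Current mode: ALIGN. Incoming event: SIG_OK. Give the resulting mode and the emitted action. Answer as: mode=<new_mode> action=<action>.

mode=SEEK action=led_on

current mode = ALIGN; filter table to that mode:
  (ALIGN, SIG_FOUND) → (PATROL, led_on)
  (ALIGN, SIG_OK) → (SEEK, led_on)  ← event matches
  (ALIGN, SIG_NEAR) → (ALIGN, led_on)
  (ALIGN, SIG_FAIL) → (CHARGE, beep)
event = SIG_OK selects (SEEK, led_on)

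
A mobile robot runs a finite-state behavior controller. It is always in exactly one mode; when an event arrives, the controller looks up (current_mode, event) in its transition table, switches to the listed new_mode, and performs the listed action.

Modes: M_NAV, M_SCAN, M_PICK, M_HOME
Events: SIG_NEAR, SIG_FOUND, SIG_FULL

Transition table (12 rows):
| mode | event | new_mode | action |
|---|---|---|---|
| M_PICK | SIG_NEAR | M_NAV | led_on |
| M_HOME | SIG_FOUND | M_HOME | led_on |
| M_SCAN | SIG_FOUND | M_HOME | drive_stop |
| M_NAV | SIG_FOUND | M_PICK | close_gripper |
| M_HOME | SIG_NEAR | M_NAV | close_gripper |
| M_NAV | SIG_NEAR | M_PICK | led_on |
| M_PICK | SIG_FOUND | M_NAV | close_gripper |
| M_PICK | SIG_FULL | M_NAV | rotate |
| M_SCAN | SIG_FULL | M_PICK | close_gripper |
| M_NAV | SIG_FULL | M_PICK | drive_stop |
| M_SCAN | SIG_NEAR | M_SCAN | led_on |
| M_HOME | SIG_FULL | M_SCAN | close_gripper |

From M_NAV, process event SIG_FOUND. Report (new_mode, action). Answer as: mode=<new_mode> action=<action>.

mode=M_PICK action=close_gripper

current mode = M_NAV; filter table to that mode:
  (M_NAV, SIG_FOUND) → (M_PICK, close_gripper)  ← event matches
  (M_NAV, SIG_NEAR) → (M_PICK, led_on)
  (M_NAV, SIG_FULL) → (M_PICK, drive_stop)
event = SIG_FOUND selects (M_PICK, close_gripper)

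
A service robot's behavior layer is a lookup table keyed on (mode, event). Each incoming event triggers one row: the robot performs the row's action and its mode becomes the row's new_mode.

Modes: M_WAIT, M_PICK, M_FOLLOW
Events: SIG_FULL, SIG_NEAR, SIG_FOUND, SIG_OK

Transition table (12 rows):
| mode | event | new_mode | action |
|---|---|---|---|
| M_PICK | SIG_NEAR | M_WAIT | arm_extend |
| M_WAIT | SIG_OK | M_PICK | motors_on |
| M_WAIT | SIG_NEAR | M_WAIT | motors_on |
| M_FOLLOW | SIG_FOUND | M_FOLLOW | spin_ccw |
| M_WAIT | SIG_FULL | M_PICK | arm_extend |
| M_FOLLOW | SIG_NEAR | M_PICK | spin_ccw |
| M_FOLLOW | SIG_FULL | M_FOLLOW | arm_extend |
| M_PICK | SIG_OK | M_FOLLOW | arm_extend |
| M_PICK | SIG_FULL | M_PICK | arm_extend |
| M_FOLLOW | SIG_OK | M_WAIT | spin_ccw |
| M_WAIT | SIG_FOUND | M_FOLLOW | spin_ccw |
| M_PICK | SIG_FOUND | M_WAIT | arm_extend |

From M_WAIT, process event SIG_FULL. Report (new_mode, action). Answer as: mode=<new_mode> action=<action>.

current mode = M_WAIT; filter table to that mode:
  (M_WAIT, SIG_OK) → (M_PICK, motors_on)
  (M_WAIT, SIG_NEAR) → (M_WAIT, motors_on)
  (M_WAIT, SIG_FULL) → (M_PICK, arm_extend)  ← event matches
  (M_WAIT, SIG_FOUND) → (M_FOLLOW, spin_ccw)
event = SIG_FULL selects (M_PICK, arm_extend)

mode=M_PICK action=arm_extend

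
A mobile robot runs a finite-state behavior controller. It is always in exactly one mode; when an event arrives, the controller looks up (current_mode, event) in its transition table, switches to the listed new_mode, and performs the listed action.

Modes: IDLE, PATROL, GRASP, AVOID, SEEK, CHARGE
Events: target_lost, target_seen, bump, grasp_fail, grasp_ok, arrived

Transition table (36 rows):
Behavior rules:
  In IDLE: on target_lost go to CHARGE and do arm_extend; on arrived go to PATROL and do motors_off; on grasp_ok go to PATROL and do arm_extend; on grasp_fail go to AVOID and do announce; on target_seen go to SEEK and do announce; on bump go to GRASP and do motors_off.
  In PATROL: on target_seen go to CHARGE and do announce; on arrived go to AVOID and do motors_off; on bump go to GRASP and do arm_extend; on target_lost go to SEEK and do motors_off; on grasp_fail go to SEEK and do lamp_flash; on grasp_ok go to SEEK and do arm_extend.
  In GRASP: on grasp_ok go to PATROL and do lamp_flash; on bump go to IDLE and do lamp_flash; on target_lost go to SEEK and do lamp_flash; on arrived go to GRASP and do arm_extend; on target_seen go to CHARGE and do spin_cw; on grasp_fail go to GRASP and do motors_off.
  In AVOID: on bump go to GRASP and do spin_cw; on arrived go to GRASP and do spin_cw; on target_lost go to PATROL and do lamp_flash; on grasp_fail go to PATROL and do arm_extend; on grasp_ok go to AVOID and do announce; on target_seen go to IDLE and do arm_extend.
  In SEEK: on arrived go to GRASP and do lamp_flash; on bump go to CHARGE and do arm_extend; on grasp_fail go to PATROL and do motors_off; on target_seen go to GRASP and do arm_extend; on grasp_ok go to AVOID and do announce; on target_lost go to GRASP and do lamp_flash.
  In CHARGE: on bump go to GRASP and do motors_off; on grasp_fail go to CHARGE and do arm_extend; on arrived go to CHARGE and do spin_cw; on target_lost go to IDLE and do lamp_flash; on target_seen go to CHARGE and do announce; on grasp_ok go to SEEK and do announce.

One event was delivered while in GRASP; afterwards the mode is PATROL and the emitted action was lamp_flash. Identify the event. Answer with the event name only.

grasp_ok

try target_lost: (GRASP, target_lost) → (SEEK, lamp_flash)
try target_seen: (GRASP, target_seen) → (CHARGE, spin_cw)
try bump: (GRASP, bump) → (IDLE, lamp_flash)
try grasp_fail: (GRASP, grasp_fail) → (GRASP, motors_off)
try grasp_ok: (GRASP, grasp_ok) → (PATROL, lamp_flash)  ← matches
try arrived: (GRASP, arrived) → (GRASP, arm_extend)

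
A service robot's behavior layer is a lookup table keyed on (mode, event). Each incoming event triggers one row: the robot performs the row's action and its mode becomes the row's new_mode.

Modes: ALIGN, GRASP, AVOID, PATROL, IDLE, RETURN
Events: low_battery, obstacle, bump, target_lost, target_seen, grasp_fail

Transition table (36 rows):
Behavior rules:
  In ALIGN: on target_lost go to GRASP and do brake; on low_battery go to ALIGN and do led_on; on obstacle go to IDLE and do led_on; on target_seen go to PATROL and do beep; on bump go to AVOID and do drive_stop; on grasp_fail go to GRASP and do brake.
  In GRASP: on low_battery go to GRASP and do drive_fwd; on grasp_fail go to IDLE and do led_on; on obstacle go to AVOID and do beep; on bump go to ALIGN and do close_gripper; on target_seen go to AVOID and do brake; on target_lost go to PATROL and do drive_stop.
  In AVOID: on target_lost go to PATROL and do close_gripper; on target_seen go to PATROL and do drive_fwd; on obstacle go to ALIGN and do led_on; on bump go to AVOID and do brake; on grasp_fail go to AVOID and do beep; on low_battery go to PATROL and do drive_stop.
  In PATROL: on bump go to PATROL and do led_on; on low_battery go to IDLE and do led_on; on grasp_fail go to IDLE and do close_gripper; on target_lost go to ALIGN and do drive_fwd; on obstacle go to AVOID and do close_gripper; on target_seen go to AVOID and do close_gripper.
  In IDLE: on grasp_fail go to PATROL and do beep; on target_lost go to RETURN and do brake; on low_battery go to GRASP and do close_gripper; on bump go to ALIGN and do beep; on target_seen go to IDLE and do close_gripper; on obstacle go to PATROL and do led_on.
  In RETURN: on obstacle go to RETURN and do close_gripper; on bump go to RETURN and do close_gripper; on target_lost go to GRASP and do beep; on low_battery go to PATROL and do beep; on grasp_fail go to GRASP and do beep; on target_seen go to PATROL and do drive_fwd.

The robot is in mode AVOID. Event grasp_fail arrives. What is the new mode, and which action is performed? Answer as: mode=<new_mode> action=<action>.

current mode = AVOID; filter table to that mode:
  (AVOID, target_lost) → (PATROL, close_gripper)
  (AVOID, target_seen) → (PATROL, drive_fwd)
  (AVOID, obstacle) → (ALIGN, led_on)
  (AVOID, bump) → (AVOID, brake)
  (AVOID, grasp_fail) → (AVOID, beep)  ← event matches
  (AVOID, low_battery) → (PATROL, drive_stop)
event = grasp_fail selects (AVOID, beep)

mode=AVOID action=beep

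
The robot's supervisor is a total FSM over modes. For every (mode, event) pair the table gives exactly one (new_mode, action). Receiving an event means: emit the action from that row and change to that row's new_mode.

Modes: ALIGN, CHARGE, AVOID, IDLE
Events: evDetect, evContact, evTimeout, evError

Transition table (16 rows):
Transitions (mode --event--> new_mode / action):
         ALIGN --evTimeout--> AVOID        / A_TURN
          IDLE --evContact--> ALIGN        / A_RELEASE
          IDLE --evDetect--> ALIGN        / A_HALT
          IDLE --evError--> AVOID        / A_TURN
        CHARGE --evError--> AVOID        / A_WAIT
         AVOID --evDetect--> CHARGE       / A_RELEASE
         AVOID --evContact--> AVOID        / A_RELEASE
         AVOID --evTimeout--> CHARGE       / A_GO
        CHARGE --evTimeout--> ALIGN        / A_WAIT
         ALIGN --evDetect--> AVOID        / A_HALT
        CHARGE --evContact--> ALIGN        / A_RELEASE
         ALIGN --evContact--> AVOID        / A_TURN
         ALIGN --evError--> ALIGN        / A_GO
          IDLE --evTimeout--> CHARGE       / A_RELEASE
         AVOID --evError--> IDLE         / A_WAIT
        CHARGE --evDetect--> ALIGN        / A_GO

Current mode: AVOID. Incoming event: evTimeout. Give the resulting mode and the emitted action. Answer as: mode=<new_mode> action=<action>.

mode=CHARGE action=A_GO

current mode = AVOID; filter table to that mode:
  (AVOID, evDetect) → (CHARGE, A_RELEASE)
  (AVOID, evContact) → (AVOID, A_RELEASE)
  (AVOID, evTimeout) → (CHARGE, A_GO)  ← event matches
  (AVOID, evError) → (IDLE, A_WAIT)
event = evTimeout selects (CHARGE, A_GO)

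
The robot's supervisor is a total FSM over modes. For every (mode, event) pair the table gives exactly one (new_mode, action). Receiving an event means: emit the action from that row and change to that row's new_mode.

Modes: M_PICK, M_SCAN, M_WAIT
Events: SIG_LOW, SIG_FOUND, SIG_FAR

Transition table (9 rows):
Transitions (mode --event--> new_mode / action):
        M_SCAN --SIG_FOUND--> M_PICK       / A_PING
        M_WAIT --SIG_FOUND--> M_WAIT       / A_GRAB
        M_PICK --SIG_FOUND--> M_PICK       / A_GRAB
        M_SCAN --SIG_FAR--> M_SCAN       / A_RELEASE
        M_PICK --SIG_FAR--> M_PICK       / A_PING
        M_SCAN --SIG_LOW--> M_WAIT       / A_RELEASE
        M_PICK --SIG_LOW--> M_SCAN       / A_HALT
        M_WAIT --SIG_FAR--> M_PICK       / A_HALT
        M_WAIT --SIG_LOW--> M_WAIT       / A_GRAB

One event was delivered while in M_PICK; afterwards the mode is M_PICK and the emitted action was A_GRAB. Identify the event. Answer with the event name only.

try SIG_LOW: (M_PICK, SIG_LOW) → (M_SCAN, A_HALT)
try SIG_FOUND: (M_PICK, SIG_FOUND) → (M_PICK, A_GRAB)  ← matches
try SIG_FAR: (M_PICK, SIG_FAR) → (M_PICK, A_PING)

SIG_FOUND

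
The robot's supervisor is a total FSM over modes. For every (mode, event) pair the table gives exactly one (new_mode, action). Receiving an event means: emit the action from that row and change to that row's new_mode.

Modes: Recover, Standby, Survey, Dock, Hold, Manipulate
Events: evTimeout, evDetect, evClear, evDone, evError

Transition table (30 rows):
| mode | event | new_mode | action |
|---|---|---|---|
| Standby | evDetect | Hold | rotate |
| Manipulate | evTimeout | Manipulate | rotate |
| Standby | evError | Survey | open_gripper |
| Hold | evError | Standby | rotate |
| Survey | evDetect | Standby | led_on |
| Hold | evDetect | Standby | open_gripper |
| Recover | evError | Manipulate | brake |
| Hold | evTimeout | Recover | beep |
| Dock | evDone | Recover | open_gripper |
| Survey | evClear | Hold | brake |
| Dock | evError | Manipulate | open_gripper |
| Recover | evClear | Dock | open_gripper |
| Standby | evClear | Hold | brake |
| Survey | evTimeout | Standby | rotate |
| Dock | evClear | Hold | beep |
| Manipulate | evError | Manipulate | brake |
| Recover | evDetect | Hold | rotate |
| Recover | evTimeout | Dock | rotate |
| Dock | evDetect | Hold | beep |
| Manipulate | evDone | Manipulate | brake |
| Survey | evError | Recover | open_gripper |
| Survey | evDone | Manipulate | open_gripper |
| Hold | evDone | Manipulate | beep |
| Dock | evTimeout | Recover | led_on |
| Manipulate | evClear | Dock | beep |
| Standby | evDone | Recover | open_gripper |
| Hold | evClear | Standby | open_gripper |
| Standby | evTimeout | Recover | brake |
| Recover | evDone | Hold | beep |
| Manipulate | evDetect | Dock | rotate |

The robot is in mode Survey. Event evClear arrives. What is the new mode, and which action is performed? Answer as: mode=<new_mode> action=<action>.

current mode = Survey; filter table to that mode:
  (Survey, evDetect) → (Standby, led_on)
  (Survey, evClear) → (Hold, brake)  ← event matches
  (Survey, evTimeout) → (Standby, rotate)
  (Survey, evError) → (Recover, open_gripper)
  (Survey, evDone) → (Manipulate, open_gripper)
event = evClear selects (Hold, brake)

mode=Hold action=brake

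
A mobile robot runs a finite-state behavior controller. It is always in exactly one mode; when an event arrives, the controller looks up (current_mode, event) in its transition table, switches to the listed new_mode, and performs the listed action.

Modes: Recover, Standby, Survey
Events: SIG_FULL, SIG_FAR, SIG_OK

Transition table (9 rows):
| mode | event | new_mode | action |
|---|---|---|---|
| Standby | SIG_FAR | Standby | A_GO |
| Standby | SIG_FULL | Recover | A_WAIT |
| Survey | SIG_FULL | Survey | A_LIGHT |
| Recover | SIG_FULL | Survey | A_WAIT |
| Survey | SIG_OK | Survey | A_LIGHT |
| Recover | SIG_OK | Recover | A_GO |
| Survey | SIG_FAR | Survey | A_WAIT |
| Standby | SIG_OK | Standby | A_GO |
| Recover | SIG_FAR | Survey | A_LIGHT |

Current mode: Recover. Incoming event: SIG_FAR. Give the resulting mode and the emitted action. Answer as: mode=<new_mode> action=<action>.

current mode = Recover; filter table to that mode:
  (Recover, SIG_FULL) → (Survey, A_WAIT)
  (Recover, SIG_OK) → (Recover, A_GO)
  (Recover, SIG_FAR) → (Survey, A_LIGHT)  ← event matches
event = SIG_FAR selects (Survey, A_LIGHT)

mode=Survey action=A_LIGHT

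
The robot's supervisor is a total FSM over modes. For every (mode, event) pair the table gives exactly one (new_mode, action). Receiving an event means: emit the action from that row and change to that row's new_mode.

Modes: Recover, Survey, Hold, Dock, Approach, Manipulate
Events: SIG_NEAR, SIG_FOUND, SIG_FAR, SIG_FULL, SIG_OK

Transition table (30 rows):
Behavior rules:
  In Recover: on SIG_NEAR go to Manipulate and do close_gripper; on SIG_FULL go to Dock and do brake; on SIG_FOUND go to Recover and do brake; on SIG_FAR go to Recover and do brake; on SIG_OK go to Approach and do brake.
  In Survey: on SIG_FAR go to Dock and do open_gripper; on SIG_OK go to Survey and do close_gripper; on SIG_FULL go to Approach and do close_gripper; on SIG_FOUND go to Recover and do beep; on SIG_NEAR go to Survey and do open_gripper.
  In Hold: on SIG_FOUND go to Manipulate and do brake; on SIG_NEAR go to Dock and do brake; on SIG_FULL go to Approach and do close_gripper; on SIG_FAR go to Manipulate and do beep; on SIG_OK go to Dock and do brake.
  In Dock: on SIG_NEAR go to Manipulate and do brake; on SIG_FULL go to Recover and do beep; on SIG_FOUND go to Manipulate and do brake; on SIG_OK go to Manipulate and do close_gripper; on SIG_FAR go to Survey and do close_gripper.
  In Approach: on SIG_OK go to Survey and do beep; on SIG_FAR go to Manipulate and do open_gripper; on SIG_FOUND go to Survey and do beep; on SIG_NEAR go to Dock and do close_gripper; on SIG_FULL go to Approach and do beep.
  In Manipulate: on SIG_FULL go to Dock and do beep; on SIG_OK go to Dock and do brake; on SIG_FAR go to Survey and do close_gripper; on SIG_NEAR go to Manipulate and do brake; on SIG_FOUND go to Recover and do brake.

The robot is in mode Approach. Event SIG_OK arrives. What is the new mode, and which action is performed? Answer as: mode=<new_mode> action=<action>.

current mode = Approach; filter table to that mode:
  (Approach, SIG_OK) → (Survey, beep)  ← event matches
  (Approach, SIG_FAR) → (Manipulate, open_gripper)
  (Approach, SIG_FOUND) → (Survey, beep)
  (Approach, SIG_NEAR) → (Dock, close_gripper)
  (Approach, SIG_FULL) → (Approach, beep)
event = SIG_OK selects (Survey, beep)

mode=Survey action=beep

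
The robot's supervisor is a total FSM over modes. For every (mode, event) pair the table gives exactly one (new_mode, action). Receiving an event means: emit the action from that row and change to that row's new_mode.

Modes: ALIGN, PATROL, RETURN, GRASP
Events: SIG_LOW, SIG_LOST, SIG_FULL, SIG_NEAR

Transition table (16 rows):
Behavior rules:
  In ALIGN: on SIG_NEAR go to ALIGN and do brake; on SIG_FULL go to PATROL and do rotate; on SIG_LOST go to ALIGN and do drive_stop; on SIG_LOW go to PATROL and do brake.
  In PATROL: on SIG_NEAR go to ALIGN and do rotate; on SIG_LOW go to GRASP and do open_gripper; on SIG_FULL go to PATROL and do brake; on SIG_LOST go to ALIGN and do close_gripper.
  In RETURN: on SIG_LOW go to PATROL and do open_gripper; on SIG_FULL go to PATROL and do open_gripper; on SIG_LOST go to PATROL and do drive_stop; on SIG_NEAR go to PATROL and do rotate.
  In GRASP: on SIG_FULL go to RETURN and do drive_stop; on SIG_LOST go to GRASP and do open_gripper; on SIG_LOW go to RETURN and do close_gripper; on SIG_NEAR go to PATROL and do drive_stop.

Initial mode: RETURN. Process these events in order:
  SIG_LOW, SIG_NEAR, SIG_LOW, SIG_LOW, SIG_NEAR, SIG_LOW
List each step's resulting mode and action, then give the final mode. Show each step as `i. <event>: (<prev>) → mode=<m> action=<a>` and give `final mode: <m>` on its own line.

final mode: GRASP

1. SIG_LOW: (RETURN) → mode=PATROL action=open_gripper
2. SIG_NEAR: (PATROL) → mode=ALIGN action=rotate
3. SIG_LOW: (ALIGN) → mode=PATROL action=brake
4. SIG_LOW: (PATROL) → mode=GRASP action=open_gripper
5. SIG_NEAR: (GRASP) → mode=PATROL action=drive_stop
6. SIG_LOW: (PATROL) → mode=GRASP action=open_gripper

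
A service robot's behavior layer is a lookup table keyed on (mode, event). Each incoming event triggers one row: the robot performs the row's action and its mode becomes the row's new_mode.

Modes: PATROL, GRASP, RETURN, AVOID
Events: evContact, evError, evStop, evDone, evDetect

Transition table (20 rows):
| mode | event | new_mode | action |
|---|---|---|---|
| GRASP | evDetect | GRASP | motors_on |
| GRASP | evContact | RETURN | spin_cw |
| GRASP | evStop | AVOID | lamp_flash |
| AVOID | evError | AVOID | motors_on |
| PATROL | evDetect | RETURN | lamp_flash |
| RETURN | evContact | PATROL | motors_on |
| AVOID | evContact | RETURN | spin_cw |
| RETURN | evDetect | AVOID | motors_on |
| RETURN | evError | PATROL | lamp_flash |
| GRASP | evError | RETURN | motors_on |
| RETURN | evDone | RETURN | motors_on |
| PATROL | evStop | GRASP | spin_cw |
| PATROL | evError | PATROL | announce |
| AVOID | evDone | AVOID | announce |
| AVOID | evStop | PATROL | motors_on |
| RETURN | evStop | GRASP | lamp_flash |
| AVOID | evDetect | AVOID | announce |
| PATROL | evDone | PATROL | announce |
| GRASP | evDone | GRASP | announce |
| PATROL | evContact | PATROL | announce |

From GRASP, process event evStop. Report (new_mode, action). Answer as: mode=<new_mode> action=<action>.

current mode = GRASP; filter table to that mode:
  (GRASP, evDetect) → (GRASP, motors_on)
  (GRASP, evContact) → (RETURN, spin_cw)
  (GRASP, evStop) → (AVOID, lamp_flash)  ← event matches
  (GRASP, evError) → (RETURN, motors_on)
  (GRASP, evDone) → (GRASP, announce)
event = evStop selects (AVOID, lamp_flash)

mode=AVOID action=lamp_flash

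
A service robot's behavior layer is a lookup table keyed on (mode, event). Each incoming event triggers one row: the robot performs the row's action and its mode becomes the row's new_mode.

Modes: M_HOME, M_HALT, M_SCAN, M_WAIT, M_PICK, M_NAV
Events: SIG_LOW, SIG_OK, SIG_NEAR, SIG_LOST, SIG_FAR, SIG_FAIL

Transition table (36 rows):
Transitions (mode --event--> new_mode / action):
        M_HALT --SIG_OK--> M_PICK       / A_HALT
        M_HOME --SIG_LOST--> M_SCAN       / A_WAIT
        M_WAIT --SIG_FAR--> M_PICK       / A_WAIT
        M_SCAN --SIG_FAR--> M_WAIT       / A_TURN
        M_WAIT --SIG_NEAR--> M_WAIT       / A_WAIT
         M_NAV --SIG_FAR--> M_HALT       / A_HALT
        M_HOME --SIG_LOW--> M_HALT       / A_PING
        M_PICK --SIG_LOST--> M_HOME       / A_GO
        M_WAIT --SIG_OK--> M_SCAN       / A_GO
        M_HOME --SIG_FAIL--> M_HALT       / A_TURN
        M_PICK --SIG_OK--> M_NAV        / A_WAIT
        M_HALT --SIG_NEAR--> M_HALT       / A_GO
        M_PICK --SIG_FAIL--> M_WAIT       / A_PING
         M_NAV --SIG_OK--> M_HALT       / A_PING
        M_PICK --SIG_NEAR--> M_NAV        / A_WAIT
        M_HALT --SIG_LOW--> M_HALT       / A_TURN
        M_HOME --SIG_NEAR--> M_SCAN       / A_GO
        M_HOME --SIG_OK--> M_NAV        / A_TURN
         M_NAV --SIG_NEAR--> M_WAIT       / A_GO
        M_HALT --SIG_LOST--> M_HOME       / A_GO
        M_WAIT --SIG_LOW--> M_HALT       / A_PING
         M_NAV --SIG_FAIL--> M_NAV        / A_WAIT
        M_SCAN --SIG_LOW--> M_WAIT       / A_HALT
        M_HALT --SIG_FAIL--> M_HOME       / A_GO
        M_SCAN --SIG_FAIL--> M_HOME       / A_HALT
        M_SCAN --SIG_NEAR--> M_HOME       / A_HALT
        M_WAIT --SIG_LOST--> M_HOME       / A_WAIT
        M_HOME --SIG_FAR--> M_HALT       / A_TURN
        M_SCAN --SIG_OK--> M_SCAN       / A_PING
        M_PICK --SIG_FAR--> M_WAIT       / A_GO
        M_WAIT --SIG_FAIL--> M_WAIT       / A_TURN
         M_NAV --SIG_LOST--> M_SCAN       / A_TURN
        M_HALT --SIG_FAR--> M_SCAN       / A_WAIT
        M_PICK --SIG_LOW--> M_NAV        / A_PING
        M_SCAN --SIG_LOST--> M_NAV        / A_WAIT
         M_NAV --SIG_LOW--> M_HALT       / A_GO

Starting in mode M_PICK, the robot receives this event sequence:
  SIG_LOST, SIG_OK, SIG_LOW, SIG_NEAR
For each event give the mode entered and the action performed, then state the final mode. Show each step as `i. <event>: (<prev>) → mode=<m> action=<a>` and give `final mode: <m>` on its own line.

1. SIG_LOST: (M_PICK) → mode=M_HOME action=A_GO
2. SIG_OK: (M_HOME) → mode=M_NAV action=A_TURN
3. SIG_LOW: (M_NAV) → mode=M_HALT action=A_GO
4. SIG_NEAR: (M_HALT) → mode=M_HALT action=A_GO

final mode: M_HALT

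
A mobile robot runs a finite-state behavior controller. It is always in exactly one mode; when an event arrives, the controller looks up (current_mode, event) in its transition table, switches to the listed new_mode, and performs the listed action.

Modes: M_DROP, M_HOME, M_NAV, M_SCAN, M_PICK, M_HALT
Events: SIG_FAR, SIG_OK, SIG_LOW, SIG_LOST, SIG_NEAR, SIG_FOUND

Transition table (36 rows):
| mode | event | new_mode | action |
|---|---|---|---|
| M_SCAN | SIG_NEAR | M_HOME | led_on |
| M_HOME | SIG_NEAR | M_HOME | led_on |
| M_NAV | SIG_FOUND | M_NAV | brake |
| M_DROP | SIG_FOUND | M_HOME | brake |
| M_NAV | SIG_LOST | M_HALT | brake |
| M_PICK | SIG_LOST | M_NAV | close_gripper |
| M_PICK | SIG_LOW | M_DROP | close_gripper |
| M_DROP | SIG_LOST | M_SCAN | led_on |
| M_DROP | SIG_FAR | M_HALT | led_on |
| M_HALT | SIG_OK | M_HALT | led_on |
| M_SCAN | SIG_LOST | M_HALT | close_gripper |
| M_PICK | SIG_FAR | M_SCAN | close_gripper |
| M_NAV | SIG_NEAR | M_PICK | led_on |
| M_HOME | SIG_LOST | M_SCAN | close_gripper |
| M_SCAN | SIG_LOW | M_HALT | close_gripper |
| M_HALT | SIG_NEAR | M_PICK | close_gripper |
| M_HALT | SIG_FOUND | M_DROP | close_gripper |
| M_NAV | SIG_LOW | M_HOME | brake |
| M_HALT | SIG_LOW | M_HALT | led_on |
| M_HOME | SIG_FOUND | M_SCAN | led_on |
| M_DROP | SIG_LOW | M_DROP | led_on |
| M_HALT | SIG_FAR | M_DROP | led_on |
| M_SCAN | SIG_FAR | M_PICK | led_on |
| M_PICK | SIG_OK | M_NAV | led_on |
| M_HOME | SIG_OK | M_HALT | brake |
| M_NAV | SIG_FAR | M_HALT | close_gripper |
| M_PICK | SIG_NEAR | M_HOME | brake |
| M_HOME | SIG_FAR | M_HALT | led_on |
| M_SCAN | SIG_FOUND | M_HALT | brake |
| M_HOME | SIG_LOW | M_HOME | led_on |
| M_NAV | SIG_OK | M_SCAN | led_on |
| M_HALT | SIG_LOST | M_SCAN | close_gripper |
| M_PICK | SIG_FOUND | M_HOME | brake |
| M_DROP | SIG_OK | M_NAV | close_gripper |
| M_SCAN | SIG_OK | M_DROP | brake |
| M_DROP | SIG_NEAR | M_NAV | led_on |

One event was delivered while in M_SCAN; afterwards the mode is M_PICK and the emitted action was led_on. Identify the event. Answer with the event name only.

SIG_FAR

try SIG_FAR: (M_SCAN, SIG_FAR) → (M_PICK, led_on)  ← matches
try SIG_OK: (M_SCAN, SIG_OK) → (M_DROP, brake)
try SIG_LOW: (M_SCAN, SIG_LOW) → (M_HALT, close_gripper)
try SIG_LOST: (M_SCAN, SIG_LOST) → (M_HALT, close_gripper)
try SIG_NEAR: (M_SCAN, SIG_NEAR) → (M_HOME, led_on)
try SIG_FOUND: (M_SCAN, SIG_FOUND) → (M_HALT, brake)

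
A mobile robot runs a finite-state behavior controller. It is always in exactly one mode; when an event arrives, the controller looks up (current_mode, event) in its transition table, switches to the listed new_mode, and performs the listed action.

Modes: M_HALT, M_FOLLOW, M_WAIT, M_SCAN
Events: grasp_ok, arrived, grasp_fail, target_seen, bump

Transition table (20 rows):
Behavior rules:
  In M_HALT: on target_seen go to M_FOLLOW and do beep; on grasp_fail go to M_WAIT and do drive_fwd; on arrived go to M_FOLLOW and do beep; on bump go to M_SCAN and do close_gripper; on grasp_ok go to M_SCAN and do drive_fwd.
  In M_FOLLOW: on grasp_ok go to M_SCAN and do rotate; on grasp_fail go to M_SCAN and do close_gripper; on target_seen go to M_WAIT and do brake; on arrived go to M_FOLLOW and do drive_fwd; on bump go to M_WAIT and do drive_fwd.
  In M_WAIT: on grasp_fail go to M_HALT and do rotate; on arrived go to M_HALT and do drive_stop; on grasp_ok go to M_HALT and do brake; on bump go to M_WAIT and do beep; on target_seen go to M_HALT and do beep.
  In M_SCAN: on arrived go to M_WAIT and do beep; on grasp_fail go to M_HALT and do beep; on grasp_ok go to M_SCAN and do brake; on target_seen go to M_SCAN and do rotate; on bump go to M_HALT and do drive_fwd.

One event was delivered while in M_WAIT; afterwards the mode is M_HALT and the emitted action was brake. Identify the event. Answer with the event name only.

grasp_ok

try grasp_ok: (M_WAIT, grasp_ok) → (M_HALT, brake)  ← matches
try arrived: (M_WAIT, arrived) → (M_HALT, drive_stop)
try grasp_fail: (M_WAIT, grasp_fail) → (M_HALT, rotate)
try target_seen: (M_WAIT, target_seen) → (M_HALT, beep)
try bump: (M_WAIT, bump) → (M_WAIT, beep)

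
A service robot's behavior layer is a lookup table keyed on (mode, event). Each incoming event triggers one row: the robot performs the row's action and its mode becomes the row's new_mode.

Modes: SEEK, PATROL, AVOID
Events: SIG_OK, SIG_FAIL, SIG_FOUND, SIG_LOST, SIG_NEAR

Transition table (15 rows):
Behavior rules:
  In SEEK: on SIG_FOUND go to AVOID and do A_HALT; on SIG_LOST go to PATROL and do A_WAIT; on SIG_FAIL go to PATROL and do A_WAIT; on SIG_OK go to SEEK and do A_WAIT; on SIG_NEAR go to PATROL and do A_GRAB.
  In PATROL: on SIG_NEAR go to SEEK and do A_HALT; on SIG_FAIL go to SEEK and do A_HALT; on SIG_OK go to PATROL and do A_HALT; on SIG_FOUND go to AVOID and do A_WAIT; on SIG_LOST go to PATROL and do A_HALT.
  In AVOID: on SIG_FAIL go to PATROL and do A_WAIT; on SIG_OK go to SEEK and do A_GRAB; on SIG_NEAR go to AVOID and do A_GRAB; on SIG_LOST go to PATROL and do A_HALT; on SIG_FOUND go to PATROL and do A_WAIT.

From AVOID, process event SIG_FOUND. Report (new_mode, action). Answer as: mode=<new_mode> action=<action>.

mode=PATROL action=A_WAIT

current mode = AVOID; filter table to that mode:
  (AVOID, SIG_FAIL) → (PATROL, A_WAIT)
  (AVOID, SIG_OK) → (SEEK, A_GRAB)
  (AVOID, SIG_NEAR) → (AVOID, A_GRAB)
  (AVOID, SIG_LOST) → (PATROL, A_HALT)
  (AVOID, SIG_FOUND) → (PATROL, A_WAIT)  ← event matches
event = SIG_FOUND selects (PATROL, A_WAIT)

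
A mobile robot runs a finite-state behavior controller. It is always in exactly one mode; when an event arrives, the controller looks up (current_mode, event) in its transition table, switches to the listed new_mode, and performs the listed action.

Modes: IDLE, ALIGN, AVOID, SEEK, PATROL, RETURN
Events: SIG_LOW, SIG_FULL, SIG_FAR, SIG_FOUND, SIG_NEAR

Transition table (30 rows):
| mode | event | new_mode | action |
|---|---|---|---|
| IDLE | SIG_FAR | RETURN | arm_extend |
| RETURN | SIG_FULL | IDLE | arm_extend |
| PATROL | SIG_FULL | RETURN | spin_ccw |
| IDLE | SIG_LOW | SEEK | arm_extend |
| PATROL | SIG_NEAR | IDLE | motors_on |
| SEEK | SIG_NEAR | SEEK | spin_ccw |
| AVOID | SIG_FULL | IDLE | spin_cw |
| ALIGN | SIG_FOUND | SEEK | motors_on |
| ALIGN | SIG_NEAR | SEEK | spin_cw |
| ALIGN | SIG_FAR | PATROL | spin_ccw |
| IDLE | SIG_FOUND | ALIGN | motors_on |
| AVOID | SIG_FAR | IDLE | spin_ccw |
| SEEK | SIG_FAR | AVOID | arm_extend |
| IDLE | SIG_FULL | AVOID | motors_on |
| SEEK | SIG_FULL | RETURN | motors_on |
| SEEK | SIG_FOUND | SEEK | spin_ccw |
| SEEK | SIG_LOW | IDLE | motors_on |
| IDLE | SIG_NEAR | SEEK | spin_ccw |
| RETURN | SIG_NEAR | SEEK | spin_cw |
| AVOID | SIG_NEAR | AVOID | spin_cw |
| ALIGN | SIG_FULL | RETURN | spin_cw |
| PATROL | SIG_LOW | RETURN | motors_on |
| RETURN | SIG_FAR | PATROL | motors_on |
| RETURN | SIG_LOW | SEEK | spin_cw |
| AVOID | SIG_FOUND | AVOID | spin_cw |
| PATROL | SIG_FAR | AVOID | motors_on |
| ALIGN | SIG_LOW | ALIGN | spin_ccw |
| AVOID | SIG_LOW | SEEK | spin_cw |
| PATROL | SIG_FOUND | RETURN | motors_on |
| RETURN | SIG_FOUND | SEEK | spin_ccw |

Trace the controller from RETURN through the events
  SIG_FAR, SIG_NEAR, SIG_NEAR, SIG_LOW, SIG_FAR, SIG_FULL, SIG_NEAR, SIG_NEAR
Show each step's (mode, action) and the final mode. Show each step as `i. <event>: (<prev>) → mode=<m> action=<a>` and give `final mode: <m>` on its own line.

final mode: SEEK

1. SIG_FAR: (RETURN) → mode=PATROL action=motors_on
2. SIG_NEAR: (PATROL) → mode=IDLE action=motors_on
3. SIG_NEAR: (IDLE) → mode=SEEK action=spin_ccw
4. SIG_LOW: (SEEK) → mode=IDLE action=motors_on
5. SIG_FAR: (IDLE) → mode=RETURN action=arm_extend
6. SIG_FULL: (RETURN) → mode=IDLE action=arm_extend
7. SIG_NEAR: (IDLE) → mode=SEEK action=spin_ccw
8. SIG_NEAR: (SEEK) → mode=SEEK action=spin_ccw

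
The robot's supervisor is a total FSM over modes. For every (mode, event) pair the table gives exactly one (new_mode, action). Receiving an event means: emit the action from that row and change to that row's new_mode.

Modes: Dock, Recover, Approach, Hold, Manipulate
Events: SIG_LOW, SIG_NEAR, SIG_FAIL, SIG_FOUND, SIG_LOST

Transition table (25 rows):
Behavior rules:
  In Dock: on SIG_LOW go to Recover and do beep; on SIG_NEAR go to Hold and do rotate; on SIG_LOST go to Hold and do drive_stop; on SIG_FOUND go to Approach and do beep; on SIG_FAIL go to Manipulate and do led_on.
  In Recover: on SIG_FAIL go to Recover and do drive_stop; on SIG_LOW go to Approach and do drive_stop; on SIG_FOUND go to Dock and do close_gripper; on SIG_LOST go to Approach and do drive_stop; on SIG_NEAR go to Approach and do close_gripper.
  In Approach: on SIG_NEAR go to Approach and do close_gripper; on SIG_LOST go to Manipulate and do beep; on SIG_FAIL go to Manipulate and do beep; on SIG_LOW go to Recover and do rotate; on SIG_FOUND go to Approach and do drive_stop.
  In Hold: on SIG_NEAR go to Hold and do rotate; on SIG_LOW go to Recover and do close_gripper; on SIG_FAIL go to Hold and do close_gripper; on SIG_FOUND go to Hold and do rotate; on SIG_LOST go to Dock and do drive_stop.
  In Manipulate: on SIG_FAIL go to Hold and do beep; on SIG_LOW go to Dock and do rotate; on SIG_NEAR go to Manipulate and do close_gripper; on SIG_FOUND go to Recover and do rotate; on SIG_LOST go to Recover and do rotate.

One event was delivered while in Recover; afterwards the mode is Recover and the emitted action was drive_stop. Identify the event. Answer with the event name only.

try SIG_LOW: (Recover, SIG_LOW) → (Approach, drive_stop)
try SIG_NEAR: (Recover, SIG_NEAR) → (Approach, close_gripper)
try SIG_FAIL: (Recover, SIG_FAIL) → (Recover, drive_stop)  ← matches
try SIG_FOUND: (Recover, SIG_FOUND) → (Dock, close_gripper)
try SIG_LOST: (Recover, SIG_LOST) → (Approach, drive_stop)

SIG_FAIL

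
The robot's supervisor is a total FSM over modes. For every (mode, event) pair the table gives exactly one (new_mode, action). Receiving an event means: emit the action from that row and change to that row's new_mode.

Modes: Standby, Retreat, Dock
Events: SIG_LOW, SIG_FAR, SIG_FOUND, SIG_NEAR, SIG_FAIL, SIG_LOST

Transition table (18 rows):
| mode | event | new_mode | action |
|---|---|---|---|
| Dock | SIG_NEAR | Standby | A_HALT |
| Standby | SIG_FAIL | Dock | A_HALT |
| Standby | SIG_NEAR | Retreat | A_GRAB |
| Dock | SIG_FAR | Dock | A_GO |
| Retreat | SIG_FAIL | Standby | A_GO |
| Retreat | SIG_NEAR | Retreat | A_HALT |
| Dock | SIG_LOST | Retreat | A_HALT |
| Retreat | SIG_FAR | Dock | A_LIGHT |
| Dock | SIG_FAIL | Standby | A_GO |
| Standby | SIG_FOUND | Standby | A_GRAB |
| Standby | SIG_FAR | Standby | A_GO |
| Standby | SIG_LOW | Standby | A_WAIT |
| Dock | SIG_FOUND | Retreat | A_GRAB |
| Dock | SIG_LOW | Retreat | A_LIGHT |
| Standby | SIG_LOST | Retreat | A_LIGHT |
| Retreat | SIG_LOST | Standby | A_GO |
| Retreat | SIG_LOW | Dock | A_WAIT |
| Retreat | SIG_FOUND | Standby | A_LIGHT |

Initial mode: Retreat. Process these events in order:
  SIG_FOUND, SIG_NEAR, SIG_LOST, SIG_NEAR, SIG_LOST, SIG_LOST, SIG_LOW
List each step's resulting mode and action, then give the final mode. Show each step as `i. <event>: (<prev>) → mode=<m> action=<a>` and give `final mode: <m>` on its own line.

final mode: Dock

1. SIG_FOUND: (Retreat) → mode=Standby action=A_LIGHT
2. SIG_NEAR: (Standby) → mode=Retreat action=A_GRAB
3. SIG_LOST: (Retreat) → mode=Standby action=A_GO
4. SIG_NEAR: (Standby) → mode=Retreat action=A_GRAB
5. SIG_LOST: (Retreat) → mode=Standby action=A_GO
6. SIG_LOST: (Standby) → mode=Retreat action=A_LIGHT
7. SIG_LOW: (Retreat) → mode=Dock action=A_WAIT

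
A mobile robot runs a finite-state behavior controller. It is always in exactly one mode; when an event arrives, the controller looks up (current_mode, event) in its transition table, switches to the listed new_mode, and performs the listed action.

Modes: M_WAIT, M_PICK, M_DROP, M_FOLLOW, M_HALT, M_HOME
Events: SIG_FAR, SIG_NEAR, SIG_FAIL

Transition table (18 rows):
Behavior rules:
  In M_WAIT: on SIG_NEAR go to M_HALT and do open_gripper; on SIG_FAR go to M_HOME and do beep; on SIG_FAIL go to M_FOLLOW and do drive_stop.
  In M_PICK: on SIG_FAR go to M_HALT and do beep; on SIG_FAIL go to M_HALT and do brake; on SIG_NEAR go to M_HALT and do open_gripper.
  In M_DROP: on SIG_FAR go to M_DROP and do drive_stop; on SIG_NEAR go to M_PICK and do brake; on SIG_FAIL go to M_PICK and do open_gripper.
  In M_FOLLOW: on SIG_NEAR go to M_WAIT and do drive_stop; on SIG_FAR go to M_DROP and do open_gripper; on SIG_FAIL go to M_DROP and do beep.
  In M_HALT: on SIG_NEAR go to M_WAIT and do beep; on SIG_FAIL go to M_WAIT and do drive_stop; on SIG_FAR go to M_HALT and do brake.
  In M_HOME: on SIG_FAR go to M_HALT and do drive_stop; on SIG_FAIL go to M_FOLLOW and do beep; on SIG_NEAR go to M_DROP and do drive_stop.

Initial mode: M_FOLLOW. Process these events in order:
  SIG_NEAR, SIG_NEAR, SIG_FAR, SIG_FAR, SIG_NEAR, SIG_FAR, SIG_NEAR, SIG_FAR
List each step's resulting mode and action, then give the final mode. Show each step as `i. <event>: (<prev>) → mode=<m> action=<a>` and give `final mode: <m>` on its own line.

1. SIG_NEAR: (M_FOLLOW) → mode=M_WAIT action=drive_stop
2. SIG_NEAR: (M_WAIT) → mode=M_HALT action=open_gripper
3. SIG_FAR: (M_HALT) → mode=M_HALT action=brake
4. SIG_FAR: (M_HALT) → mode=M_HALT action=brake
5. SIG_NEAR: (M_HALT) → mode=M_WAIT action=beep
6. SIG_FAR: (M_WAIT) → mode=M_HOME action=beep
7. SIG_NEAR: (M_HOME) → mode=M_DROP action=drive_stop
8. SIG_FAR: (M_DROP) → mode=M_DROP action=drive_stop

final mode: M_DROP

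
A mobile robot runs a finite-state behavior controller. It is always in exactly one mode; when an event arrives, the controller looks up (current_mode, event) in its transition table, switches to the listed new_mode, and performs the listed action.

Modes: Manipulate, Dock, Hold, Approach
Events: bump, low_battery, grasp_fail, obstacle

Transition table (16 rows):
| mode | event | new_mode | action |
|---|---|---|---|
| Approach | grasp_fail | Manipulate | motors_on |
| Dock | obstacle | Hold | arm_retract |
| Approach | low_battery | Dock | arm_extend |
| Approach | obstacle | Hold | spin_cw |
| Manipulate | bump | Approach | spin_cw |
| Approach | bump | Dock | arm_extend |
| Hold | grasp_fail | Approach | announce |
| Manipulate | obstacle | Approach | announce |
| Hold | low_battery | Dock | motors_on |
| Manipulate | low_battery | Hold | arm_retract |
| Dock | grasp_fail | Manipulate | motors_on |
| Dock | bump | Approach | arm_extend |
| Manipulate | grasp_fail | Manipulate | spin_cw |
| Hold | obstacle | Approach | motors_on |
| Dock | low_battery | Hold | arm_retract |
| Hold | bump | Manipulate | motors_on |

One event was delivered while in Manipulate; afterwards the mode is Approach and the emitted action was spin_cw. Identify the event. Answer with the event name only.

bump

try bump: (Manipulate, bump) → (Approach, spin_cw)  ← matches
try low_battery: (Manipulate, low_battery) → (Hold, arm_retract)
try grasp_fail: (Manipulate, grasp_fail) → (Manipulate, spin_cw)
try obstacle: (Manipulate, obstacle) → (Approach, announce)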